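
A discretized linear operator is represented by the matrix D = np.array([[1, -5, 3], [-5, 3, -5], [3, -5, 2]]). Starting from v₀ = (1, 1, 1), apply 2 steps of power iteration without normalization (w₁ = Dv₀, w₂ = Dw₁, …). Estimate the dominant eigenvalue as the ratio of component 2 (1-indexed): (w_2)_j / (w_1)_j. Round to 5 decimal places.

w1 = Dv₀ = (1·1 + (-5)·1 + 3·1; (-5)·1 + 3·1 + (-5)·1; 3·1 + (-5)·1 + 2·1) = (-1, -7, 0)
w2 = Dw1 = (1·(-1) + (-5)·(-7) + 3·0; (-5)·(-1) + 3·(-7) + (-5)·0; 3·(-1) + (-5)·(-7) + 2·0) = (34, -16, 32)
Ratio at component: -16 / -7 = 2.28571

2.28571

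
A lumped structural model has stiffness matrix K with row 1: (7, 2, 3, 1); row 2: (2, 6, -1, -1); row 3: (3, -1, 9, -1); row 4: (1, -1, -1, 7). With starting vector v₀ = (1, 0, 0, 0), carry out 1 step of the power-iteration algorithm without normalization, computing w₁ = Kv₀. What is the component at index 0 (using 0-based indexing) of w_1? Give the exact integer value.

w1 = Kv₀ = (7·1 + 2·0 + 3·0 + 1·0; 2·1 + 6·0 + (-1)·0 + (-1)·0; 3·1 + (-1)·0 + 9·0 + (-1)·0; 1·1 + (-1)·0 + (-1)·0 + 7·0) = (7, 2, 3, 1)
The requested component of w1 is 7.

7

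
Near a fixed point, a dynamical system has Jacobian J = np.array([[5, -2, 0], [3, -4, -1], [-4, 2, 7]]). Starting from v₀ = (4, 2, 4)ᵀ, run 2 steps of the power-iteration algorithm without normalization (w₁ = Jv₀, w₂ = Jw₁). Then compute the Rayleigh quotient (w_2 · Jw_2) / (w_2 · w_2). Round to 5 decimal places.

w1 = Jv₀ = (16, 0, 16)
w2 = Jw1 = (80, 32, 48)
Jw2 = (336, 64, 80)
w2·Jw2 = 80·336 + 32·64 + 48·80 = 32768; w2·w2 = 80·80 + 32·32 + 48·48 = 9728
λ ≈ 32768/9728 = 3.36842

3.36842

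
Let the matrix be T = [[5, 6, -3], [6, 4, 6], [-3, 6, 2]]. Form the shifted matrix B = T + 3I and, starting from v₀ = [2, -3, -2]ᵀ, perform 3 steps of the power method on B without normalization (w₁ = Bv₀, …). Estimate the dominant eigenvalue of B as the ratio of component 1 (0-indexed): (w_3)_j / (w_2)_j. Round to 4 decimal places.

12.5046

B = T + 3I has rows (8, 6, -3); (6, 7, 6); (-3, 6, 5)
w1 = Bv₀ = (4, -21, -34)
w2 = Bw1 = (8, -327, -308)
w3 = Bw2 = (-974, -4089, -3526)
Ratio: -4089/-327 = 12.5046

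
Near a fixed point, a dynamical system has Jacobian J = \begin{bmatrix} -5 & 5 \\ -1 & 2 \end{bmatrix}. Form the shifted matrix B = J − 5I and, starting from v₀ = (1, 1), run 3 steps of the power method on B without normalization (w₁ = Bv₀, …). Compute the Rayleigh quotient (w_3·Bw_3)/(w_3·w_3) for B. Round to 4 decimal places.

-7.8103

B = J − 5I has rows (-10, 5); (-1, -3)
w1 = Bv₀ = (-5, -4)
w2 = Bw1 = (30, 17)
w3 = Bw2 = (-215, -81)
Bw3 = (1745, 458)
w3·Bw3 = -412273; w3·w3 = 52786; μ ≈ -412273/52786 = -7.8103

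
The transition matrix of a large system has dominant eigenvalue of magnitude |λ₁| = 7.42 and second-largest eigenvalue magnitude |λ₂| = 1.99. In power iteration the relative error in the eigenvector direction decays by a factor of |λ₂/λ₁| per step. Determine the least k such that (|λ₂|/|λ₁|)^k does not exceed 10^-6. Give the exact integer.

11

|λ₂/λ₁| = 1.99/7.42 = 0.26819
Need k ≥ ln(10^-6) / ln(0.26819) = -13.8155 / -1.3160 ≈ 10.498
Smallest integer k satisfying the bound: 11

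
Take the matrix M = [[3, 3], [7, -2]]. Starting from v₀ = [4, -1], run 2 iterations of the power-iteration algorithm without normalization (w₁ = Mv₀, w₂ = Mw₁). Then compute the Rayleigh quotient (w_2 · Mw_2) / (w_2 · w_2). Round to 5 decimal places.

3.25296

w1 = Mv₀ = (3·4 + 3·(-1); 7·4 + (-2)·(-1)) = (9, 30)
w2 = Mw1 = (3·9 + 3·30; 7·9 + (-2)·30) = (117, 3)
Mw2 = (360, 813)
w2·Mw2 = 117·360 + 3·813 = 44559; w2·w2 = 117·117 + 3·3 = 13698
λ ≈ 44559/13698 = 3.25296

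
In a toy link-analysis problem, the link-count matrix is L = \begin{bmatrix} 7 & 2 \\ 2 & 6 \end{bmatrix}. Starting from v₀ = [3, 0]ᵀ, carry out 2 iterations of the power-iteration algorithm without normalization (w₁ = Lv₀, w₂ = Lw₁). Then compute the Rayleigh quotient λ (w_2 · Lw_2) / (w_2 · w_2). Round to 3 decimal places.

w1 = Lv₀ = (7·3 + 2·0; 2·3 + 6·0) = (21, 6)
w2 = Lw1 = (7·21 + 2·6; 2·21 + 6·6) = (159, 78)
Lw2 = (1269, 786)
w2·Lw2 = 159·1269 + 78·786 = 263079; w2·w2 = 159·159 + 78·78 = 31365
λ ≈ 263079/31365 = 8.388

λ ≈ 8.388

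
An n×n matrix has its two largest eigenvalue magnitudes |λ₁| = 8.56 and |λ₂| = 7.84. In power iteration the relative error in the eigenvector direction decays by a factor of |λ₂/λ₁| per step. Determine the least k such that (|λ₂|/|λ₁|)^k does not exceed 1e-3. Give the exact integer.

|λ₂/λ₁| = 7.84/8.56 = 0.91589
Need k ≥ ln(1e-3) / ln(0.91589) = -6.9078 / -0.0879 ≈ 78.621
Smallest integer k satisfying the bound: 79

79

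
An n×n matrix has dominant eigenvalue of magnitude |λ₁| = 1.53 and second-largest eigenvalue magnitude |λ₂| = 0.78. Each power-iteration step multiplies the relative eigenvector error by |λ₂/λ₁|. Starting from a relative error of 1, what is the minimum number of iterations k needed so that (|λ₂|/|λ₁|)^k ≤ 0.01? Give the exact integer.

7

|λ₂/λ₁| = 0.78/1.53 = 0.50980
Need k ≥ ln(0.01) / ln(0.50980) = -4.6052 / -0.6737 ≈ 6.835
Smallest integer k satisfying the bound: 7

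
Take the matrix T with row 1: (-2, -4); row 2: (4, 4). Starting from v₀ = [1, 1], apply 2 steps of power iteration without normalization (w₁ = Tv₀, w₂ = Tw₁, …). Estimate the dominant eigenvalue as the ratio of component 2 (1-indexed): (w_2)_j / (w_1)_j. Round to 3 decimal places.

λ ≈ 1.000

w1 = Tv₀ = ((-2)·1 + (-4)·1; 4·1 + 4·1) = (-6, 8)
w2 = Tw1 = ((-2)·(-6) + (-4)·8; 4·(-6) + 4·8) = (-20, 8)
Ratio at component: 8 / 8 = 1.000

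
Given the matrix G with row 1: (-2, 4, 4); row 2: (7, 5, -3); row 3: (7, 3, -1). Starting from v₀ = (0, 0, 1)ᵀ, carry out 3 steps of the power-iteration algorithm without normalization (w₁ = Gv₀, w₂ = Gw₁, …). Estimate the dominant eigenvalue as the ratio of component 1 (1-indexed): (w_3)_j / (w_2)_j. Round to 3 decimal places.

w1 = Gv₀ = ((-2)·0 + 4·0 + 4·1; 7·0 + 5·0 + (-3)·1; 7·0 + 3·0 + (-1)·1) = (4, -3, -1)
w2 = Gw1 = ((-2)·4 + 4·(-3) + 4·(-1); 7·4 + 5·(-3) + (-3)·(-1); 7·4 + 3·(-3) + (-1)·(-1)) = (-24, 16, 20)
w3 = Gw2 = (192, -148, -140)
Ratio at component: 192 / -24 = -8.000

-8.000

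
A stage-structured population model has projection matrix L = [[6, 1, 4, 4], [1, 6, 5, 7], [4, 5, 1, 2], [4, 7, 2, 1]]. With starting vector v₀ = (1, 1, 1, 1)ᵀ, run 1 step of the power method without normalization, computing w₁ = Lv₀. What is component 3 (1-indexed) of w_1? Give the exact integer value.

w1 = Lv₀ = (6·1 + 1·1 + 4·1 + 4·1; 1·1 + 6·1 + 5·1 + 7·1; 4·1 + 5·1 + 1·1 + 2·1; 4·1 + 7·1 + 2·1 + 1·1) = (15, 19, 12, 14)
The requested component of w1 is 12.

12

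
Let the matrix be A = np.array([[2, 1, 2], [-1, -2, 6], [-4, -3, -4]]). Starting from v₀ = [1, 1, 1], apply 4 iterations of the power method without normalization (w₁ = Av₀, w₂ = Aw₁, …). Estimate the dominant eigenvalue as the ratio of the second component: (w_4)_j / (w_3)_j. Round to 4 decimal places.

3.1660

w1 = Av₀ = (5, 3, -11)
w2 = Aw1 = (-9, -77, 15)
w3 = Aw2 = (-65, 253, 207)
w4 = Aw3 = (537, 801, -1327)
Ratio at component: 801 / 253 = 3.1660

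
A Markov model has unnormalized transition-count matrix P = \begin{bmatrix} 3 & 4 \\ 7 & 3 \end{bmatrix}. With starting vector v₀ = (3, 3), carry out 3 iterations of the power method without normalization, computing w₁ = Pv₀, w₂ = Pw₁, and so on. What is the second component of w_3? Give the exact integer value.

w1 = Pv₀ = (3·3 + 4·3; 7·3 + 3·3) = (21, 30)
w2 = Pw1 = (3·21 + 4·30; 7·21 + 3·30) = (183, 237)
w3 = Pw2 = (1497, 1992)
The requested component of w3 is 1992.

1992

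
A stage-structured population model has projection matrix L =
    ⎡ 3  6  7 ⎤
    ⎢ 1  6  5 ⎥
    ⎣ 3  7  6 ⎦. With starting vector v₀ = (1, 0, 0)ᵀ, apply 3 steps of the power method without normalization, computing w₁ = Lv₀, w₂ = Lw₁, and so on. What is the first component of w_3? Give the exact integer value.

490

w1 = Lv₀ = (3·1 + 6·0 + 7·0; 1·1 + 6·0 + 5·0; 3·1 + 7·0 + 6·0) = (3, 1, 3)
w2 = Lw1 = (3·3 + 6·1 + 7·3; 1·3 + 6·1 + 5·3; 3·3 + 7·1 + 6·3) = (36, 24, 34)
w3 = Lw2 = (490, 350, 480)
The requested component of w3 is 490.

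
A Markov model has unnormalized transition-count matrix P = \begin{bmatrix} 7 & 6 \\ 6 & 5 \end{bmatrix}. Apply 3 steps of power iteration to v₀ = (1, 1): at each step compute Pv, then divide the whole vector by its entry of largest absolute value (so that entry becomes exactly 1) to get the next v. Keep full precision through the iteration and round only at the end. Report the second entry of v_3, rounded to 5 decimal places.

0.84713

Pv0 = (13.000000, 11.000000); divide by 13.000000 → v1 = (1.000000, 0.846154)
Pv1 = (12.076923, 10.230769); divide by 12.076923 → v2 = (1.000000, 0.847134)
Pv2 = (12.082803, 10.235669); divide by 12.082803 → v3 = (1.000000, 0.847127)
Requested entry of v3: 1607/1897 = 0.84713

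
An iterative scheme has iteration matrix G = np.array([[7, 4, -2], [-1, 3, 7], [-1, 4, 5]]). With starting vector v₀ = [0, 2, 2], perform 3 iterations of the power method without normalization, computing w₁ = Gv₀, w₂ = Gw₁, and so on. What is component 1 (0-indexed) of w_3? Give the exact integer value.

w1 = Gv₀ = (4, 20, 18)
w2 = Gw1 = (72, 182, 166)
w3 = Gw2 = (900, 1636, 1486)
The requested component of w3 is 1636.

1636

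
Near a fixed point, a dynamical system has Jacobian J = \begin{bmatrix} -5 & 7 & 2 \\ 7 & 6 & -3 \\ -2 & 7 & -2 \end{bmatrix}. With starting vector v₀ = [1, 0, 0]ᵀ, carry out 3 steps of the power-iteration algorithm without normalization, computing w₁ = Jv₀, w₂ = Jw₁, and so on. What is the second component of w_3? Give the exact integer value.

379

w1 = Jv₀ = ((-5)·1 + 7·0 + 2·0; 7·1 + 6·0 + (-3)·0; (-2)·1 + 7·0 + (-2)·0) = (-5, 7, -2)
w2 = Jw1 = ((-5)·(-5) + 7·7 + 2·(-2); 7·(-5) + 6·7 + (-3)·(-2); (-2)·(-5) + 7·7 + (-2)·(-2)) = (70, 13, 63)
w3 = Jw2 = (-133, 379, -175)
The requested component of w3 is 379.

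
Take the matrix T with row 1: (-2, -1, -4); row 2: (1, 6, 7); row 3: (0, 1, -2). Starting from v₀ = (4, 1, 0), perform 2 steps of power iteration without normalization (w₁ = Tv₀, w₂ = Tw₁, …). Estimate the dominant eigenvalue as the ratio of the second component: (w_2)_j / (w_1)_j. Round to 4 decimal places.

w1 = Tv₀ = ((-2)·4 + (-1)·1 + (-4)·0; 1·4 + 6·1 + 7·0; 0·4 + 1·1 + (-2)·0) = (-9, 10, 1)
w2 = Tw1 = ((-2)·(-9) + (-1)·10 + (-4)·1; 1·(-9) + 6·10 + 7·1; 0·(-9) + 1·10 + (-2)·1) = (4, 58, 8)
Ratio at component: 58 / 10 = 5.8000

5.8000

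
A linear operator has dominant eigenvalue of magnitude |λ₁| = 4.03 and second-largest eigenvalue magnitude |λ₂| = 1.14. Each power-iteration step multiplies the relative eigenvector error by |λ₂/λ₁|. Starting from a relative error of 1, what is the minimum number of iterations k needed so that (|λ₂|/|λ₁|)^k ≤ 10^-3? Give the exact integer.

|λ₂/λ₁| = 1.14/4.03 = 0.28288
Need k ≥ ln(10^-3) / ln(0.28288) = -6.9078 / -1.2627 ≈ 5.470
Smallest integer k satisfying the bound: 6

6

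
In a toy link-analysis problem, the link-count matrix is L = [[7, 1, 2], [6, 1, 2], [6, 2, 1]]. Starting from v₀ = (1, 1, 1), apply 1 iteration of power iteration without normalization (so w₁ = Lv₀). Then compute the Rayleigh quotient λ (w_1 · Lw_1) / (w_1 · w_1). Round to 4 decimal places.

w1 = Lv₀ = (10, 9, 9)
Lw1 = (97, 87, 87)
w1·Lw1 = 10·97 + 9·87 + 9·87 = 2536; w1·w1 = 10·10 + 9·9 + 9·9 = 262
λ ≈ 2536/262 = 9.6794

λ ≈ 9.6794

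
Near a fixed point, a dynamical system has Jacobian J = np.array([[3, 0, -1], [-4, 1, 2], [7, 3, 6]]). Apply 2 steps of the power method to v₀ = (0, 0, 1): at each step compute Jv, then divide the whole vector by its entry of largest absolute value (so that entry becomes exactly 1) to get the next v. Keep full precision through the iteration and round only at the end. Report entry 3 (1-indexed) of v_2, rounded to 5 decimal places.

1.00000

Jv0 = (-1.000000, 2.000000, 6.000000); divide by 6.000000 → v1 = (-0.166667, 0.333333, 1.000000)
Jv1 = (-1.500000, 3.000000, 5.833333); divide by 5.833333 → v2 = (-0.257143, 0.514286, 1.000000)
Requested entry of v2: 35/35 = 1.00000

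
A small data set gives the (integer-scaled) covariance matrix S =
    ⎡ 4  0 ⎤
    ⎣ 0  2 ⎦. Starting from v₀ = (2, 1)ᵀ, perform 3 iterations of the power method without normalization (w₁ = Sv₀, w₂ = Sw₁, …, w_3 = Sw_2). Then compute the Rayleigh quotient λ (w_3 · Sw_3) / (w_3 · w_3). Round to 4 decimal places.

λ ≈ 3.9922

w1 = Sv₀ = (8, 2)
w2 = Sw1 = (32, 4)
w3 = Sw2 = (128, 8)
Sw3 = (512, 16)
w3·Sw3 = 128·512 + 8·16 = 65664; w3·w3 = 128·128 + 8·8 = 16448
λ ≈ 65664/16448 = 3.9922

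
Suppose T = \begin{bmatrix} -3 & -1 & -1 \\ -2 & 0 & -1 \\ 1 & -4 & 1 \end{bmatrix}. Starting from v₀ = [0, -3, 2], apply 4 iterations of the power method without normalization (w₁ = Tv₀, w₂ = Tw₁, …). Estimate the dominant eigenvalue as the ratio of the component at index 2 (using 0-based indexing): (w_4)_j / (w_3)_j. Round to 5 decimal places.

w1 = Tv₀ = ((-3)·0 + (-1)·(-3) + (-1)·2; (-2)·0 + 0·(-3) + (-1)·2; 1·0 + (-4)·(-3) + 1·2) = (1, -2, 14)
w2 = Tw1 = ((-3)·1 + (-1)·(-2) + (-1)·14; (-2)·1 + 0·(-2) + (-1)·14; 1·1 + (-4)·(-2) + 1·14) = (-15, -16, 23)
w3 = Tw2 = (38, 7, 72)
w4 = Tw3 = (-193, -148, 82)
Ratio at component: 82 / 72 = 1.13889

1.13889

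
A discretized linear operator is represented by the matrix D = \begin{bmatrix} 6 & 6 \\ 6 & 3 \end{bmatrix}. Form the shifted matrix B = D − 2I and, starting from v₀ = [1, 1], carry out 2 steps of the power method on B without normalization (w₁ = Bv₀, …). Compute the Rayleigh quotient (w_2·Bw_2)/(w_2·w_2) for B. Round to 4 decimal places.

μ ≈ 8.6786

B = D − 2I has rows (4, 6); (6, 1)
w1 = Bv₀ = (4·1 + 6·1; 6·1 + 1·1) = (10, 7)
w2 = Bw1 = (4·10 + 6·7; 6·10 + 1·7) = (82, 67)
Bw2 = (730, 559)
w2·Bw2 = 97313; w2·w2 = 11213; μ ≈ 97313/11213 = 8.6786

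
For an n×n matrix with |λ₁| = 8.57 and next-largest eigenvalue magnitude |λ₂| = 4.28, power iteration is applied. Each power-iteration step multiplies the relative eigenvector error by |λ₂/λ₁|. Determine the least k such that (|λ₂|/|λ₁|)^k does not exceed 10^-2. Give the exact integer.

7

|λ₂/λ₁| = 4.28/8.57 = 0.49942
Need k ≥ ln(10^-2) / ln(0.49942) = -4.6052 / -0.6943 ≈ 6.633
Smallest integer k satisfying the bound: 7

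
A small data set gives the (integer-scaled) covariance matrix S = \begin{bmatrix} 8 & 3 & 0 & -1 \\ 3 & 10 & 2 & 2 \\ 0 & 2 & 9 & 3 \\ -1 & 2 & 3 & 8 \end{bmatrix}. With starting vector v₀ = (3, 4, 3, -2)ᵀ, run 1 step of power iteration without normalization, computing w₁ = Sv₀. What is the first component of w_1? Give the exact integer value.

38

w1 = Sv₀ = (38, 51, 29, -2)
The requested component of w1 is 38.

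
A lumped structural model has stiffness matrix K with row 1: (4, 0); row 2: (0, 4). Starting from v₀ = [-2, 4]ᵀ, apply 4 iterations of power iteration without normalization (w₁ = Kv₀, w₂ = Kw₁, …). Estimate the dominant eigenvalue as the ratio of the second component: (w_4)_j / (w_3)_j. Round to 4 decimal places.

w1 = Kv₀ = (4·(-2) + 0·4; 0·(-2) + 4·4) = (-8, 16)
w2 = Kw1 = (4·(-8) + 0·16; 0·(-8) + 4·16) = (-32, 64)
w3 = Kw2 = (-128, 256)
w4 = Kw3 = (-512, 1024)
Ratio at component: 1024 / 256 = 4.0000

λ ≈ 4.0000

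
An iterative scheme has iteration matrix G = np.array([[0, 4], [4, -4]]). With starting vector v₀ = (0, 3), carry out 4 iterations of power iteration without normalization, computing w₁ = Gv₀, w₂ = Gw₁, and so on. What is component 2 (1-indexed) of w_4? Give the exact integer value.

3840

w1 = Gv₀ = (0·0 + 4·3; 4·0 + (-4)·3) = (12, -12)
w2 = Gw1 = (0·12 + 4·(-12); 4·12 + (-4)·(-12)) = (-48, 96)
w3 = Gw2 = (384, -576)
w4 = Gw3 = (-2304, 3840)
The requested component of w4 is 3840.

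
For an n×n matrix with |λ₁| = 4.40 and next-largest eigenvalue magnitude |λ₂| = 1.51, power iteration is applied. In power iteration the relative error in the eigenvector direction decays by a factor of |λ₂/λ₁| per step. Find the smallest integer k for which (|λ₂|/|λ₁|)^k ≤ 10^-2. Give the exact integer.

|λ₂/λ₁| = 1.51/4.40 = 0.34318
Need k ≥ ln(10^-2) / ln(0.34318) = -4.6052 / -1.0695 ≈ 4.306
Smallest integer k satisfying the bound: 5

5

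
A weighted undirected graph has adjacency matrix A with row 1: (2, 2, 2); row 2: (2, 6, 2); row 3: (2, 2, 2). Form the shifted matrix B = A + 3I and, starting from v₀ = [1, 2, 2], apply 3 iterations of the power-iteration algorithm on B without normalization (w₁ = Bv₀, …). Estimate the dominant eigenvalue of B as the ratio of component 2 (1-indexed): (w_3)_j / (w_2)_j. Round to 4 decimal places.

11.1825

B = A + 3I has rows (5, 2, 2); (2, 9, 2); (2, 2, 5)
w1 = Bv₀ = (5·1 + 2·2 + 2·2; 2·1 + 9·2 + 2·2; 2·1 + 2·2 + 5·2) = (13, 24, 16)
w2 = Bw1 = (5·13 + 2·24 + 2·16; 2·13 + 9·24 + 2·16; 2·13 + 2·24 + 5·16) = (145, 274, 154)
w3 = Bw2 = (1581, 3064, 1608)
Ratio: 3064/274 = 11.1825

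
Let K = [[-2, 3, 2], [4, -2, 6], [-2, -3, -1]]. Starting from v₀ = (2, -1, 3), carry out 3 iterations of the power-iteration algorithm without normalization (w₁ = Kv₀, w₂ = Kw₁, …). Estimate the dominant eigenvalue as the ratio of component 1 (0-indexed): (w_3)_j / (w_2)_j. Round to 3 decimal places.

-0.143

w1 = Kv₀ = (-1, 28, -4)
w2 = Kw1 = (78, -84, -78)
w3 = Kw2 = (-564, 12, 174)
Ratio at component: 12 / -84 = -0.143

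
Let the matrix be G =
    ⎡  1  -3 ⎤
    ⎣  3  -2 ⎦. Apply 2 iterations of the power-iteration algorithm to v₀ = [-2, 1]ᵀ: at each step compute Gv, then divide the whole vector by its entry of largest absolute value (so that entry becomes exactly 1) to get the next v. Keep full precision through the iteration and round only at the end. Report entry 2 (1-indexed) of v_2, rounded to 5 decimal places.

Gv0 = (-5.000000, -8.000000); divide by -8.000000 → v1 = (0.625000, 1.000000)
Gv1 = (-2.375000, -0.125000); divide by -2.375000 → v2 = (1.000000, 0.052632)
Requested entry of v2: 1/19 = 0.05263

0.05263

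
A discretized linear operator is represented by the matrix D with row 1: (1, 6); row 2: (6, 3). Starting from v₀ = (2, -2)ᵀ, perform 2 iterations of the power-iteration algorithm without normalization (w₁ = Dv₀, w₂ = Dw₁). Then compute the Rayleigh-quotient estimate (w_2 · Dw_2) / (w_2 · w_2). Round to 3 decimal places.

λ ≈ -2.925

w1 = Dv₀ = (1·2 + 6·(-2); 6·2 + 3·(-2)) = (-10, 6)
w2 = Dw1 = (1·(-10) + 6·6; 6·(-10) + 3·6) = (26, -42)
Dw2 = (-226, 30)
w2·Dw2 = 26·(-226) + (-42)·30 = -7136; w2·w2 = 26·26 + (-42)·(-42) = 2440
λ ≈ -7136/2440 = -2.925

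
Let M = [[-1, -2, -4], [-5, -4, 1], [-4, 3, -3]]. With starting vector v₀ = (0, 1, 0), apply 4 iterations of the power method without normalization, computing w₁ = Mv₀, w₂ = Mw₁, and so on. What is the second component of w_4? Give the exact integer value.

630

w1 = Mv₀ = ((-1)·0 + (-2)·1 + (-4)·0; (-5)·0 + (-4)·1 + 1·0; (-4)·0 + 3·1 + (-3)·0) = (-2, -4, 3)
w2 = Mw1 = ((-1)·(-2) + (-2)·(-4) + (-4)·3; (-5)·(-2) + (-4)·(-4) + 1·3; (-4)·(-2) + 3·(-4) + (-3)·3) = (-2, 29, -13)
w3 = Mw2 = (-4, -119, 134)
w4 = Mw3 = (-294, 630, -743)
The requested component of w4 is 630.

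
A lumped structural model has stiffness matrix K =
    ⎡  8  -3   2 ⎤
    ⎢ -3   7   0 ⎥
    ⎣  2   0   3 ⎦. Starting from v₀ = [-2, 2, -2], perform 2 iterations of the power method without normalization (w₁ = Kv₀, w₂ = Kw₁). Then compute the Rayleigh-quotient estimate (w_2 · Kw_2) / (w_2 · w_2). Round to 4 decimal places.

w1 = Kv₀ = (8·(-2) + (-3)·2 + 2·(-2); (-3)·(-2) + 7·2 + 0·(-2); 2·(-2) + 0·2 + 3·(-2)) = (-26, 20, -10)
w2 = Kw1 = (8·(-26) + (-3)·20 + 2·(-10); (-3)·(-26) + 7·20 + 0·(-10); 2·(-26) + 0·20 + 3·(-10)) = (-288, 218, -82)
Kw2 = (-3122, 2390, -822)
w2·Kw2 = (-288)·(-3122) + 218·2390 + (-82)·(-822) = 1487560; w2·w2 = (-288)·(-288) + 218·218 + (-82)·(-82) = 137192
λ ≈ 1487560/137192 = 10.8429

10.8429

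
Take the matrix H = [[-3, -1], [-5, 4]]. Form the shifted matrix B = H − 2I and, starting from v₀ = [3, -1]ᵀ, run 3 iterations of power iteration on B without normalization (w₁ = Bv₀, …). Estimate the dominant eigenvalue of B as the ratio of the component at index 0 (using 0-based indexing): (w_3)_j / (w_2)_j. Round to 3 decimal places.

B = H − 2I has rows (-5, -1); (-5, 2)
w1 = Bv₀ = ((-5)·3 + (-1)·(-1); (-5)·3 + 2·(-1)) = (-14, -17)
w2 = Bw1 = ((-5)·(-14) + (-1)·(-17); (-5)·(-14) + 2·(-17)) = (87, 36)
w3 = Bw2 = (-471, -363)
Ratio: -471/87 = -5.414

-5.414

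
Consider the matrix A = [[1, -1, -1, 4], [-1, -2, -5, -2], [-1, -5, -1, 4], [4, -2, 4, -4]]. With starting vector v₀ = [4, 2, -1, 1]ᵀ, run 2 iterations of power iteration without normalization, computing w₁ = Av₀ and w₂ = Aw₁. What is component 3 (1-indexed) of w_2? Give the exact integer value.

43

w1 = Av₀ = (7, -5, -9, 4)
w2 = Aw1 = (37, 40, 43, -14)
The requested component of w2 is 43.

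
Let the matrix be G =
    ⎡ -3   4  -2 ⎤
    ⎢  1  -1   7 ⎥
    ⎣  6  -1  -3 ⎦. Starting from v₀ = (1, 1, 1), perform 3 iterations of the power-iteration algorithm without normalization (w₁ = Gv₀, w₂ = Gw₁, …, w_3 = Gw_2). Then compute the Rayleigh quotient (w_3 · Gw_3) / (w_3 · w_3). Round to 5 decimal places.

w1 = Gv₀ = (-1, 7, 2)
w2 = Gw1 = (27, 6, -19)
w3 = Gw2 = (-19, -112, 213)
Gw3 = (-817, 1584, -641)
w3·Gw3 = (-19)·(-817) + (-112)·1584 + 213·(-641) = -298418; w3·w3 = (-19)·(-19) + (-112)·(-112) + 213·213 = 58274
λ ≈ -298418/58274 = -5.12095

-5.12095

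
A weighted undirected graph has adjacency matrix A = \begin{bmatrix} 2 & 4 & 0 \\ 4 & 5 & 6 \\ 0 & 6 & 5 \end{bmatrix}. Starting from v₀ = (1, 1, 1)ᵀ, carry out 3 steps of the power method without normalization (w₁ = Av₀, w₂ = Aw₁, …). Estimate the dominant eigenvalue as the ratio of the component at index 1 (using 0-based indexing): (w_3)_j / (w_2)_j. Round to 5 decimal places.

λ ≈ 12.01818

w1 = Av₀ = (2·1 + 4·1 + 0·1; 4·1 + 5·1 + 6·1; 0·1 + 6·1 + 5·1) = (6, 15, 11)
w2 = Aw1 = (2·6 + 4·15 + 0·11; 4·6 + 5·15 + 6·11; 0·6 + 6·15 + 5·11) = (72, 165, 145)
w3 = Aw2 = (804, 1983, 1715)
Ratio at component: 1983 / 165 = 12.01818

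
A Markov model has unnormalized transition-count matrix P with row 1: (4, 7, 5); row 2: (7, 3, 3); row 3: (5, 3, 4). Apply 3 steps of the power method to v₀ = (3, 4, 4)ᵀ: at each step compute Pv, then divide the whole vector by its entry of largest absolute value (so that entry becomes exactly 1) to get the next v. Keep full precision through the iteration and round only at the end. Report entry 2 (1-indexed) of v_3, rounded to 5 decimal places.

0.84958

Pv0 = (60.000000, 45.000000, 43.000000); divide by 60.000000 → v1 = (1.000000, 0.750000, 0.716667)
Pv1 = (12.833333, 11.400000, 10.116667); divide by 12.833333 → v2 = (1.000000, 0.888312, 0.788312)
Pv2 = (14.159740, 12.029870, 10.818182); divide by 14.159740 → v3 = (1.000000, 0.849583, 0.764010)
Requested entry of v3: 9263/10903 = 0.84958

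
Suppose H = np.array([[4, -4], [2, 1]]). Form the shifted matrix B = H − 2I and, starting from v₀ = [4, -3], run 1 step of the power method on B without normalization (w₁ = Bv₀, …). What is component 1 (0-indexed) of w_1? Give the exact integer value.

B = H − 2I has rows (2, -4); (2, -1)
w1 = Bv₀ = (2·4 + (-4)·(-3); 2·4 + (-1)·(-3)) = (20, 11)
Requested component of w1: 11

11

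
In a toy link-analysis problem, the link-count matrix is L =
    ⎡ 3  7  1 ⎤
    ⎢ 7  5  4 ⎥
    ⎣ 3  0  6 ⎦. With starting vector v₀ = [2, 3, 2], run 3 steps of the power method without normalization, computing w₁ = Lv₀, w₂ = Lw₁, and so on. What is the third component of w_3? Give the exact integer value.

2262

w1 = Lv₀ = (3·2 + 7·3 + 1·2; 7·2 + 5·3 + 4·2; 3·2 + 0·3 + 6·2) = (29, 37, 18)
w2 = Lw1 = (3·29 + 7·37 + 1·18; 7·29 + 5·37 + 4·18; 3·29 + 0·37 + 6·18) = (364, 460, 195)
w3 = Lw2 = (4507, 5628, 2262)
The requested component of w3 is 2262.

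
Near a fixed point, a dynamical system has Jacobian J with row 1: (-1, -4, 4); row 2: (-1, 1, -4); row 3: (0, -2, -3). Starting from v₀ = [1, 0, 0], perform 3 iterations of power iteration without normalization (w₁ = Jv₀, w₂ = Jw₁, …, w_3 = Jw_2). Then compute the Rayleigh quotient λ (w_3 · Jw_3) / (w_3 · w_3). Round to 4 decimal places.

-1.3692

w1 = Jv₀ = ((-1)·1 + (-4)·0 + 4·0; (-1)·1 + 1·0 + (-4)·0; 0·1 + (-2)·0 + (-3)·0) = (-1, -1, 0)
w2 = Jw1 = ((-1)·(-1) + (-4)·(-1) + 4·0; (-1)·(-1) + 1·(-1) + (-4)·0; 0·(-1) + (-2)·(-1) + (-3)·0) = (5, 0, 2)
w3 = Jw2 = (3, -13, -6)
Jw3 = (25, 8, 44)
w3·Jw3 = 3·25 + (-13)·8 + (-6)·44 = -293; w3·w3 = 3·3 + (-13)·(-13) + (-6)·(-6) = 214
λ ≈ -293/214 = -1.3692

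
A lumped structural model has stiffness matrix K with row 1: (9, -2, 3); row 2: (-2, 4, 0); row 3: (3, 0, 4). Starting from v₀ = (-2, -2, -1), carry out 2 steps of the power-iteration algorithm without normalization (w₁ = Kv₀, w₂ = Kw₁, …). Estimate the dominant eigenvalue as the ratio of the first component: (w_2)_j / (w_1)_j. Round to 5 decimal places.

10.29412

w1 = Kv₀ = (9·(-2) + (-2)·(-2) + 3·(-1); (-2)·(-2) + 4·(-2) + 0·(-1); 3·(-2) + 0·(-2) + 4·(-1)) = (-17, -4, -10)
w2 = Kw1 = (9·(-17) + (-2)·(-4) + 3·(-10); (-2)·(-17) + 4·(-4) + 0·(-10); 3·(-17) + 0·(-4) + 4·(-10)) = (-175, 18, -91)
Ratio at component: -175 / -17 = 10.29412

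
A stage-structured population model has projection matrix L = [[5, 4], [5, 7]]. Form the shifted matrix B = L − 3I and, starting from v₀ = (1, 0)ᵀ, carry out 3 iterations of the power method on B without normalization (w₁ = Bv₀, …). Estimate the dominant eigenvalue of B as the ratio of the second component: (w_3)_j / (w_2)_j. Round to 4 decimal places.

B = L − 3I has rows (2, 4); (5, 4)
w1 = Bv₀ = (2, 5)
w2 = Bw1 = (24, 30)
w3 = Bw2 = (168, 240)
Ratio: 240/30 = 8.0000

8.0000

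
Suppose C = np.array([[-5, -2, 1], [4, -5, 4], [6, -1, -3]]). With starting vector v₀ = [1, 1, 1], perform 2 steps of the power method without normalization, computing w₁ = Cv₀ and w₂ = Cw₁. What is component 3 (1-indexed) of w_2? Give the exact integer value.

w1 = Cv₀ = (-6, 3, 2)
w2 = Cw1 = (26, -31, -45)
The requested component of w2 is -45.

-45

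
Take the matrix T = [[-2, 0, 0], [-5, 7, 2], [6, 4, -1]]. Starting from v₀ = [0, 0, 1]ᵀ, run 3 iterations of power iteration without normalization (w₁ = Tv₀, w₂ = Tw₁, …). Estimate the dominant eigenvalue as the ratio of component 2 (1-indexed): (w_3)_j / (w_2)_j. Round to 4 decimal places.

λ ≈ 8.5000

w1 = Tv₀ = (0, 2, -1)
w2 = Tw1 = (0, 12, 9)
w3 = Tw2 = (0, 102, 39)
Ratio at component: 102 / 12 = 8.5000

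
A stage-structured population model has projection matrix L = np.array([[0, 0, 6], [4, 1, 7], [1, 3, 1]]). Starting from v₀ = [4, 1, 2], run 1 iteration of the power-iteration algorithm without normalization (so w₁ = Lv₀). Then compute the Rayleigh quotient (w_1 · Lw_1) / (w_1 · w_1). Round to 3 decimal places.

5.123

w1 = Lv₀ = (0·4 + 0·1 + 6·2; 4·4 + 1·1 + 7·2; 1·4 + 3·1 + 1·2) = (12, 31, 9)
Lw1 = (54, 142, 114)
w1·Lw1 = 12·54 + 31·142 + 9·114 = 6076; w1·w1 = 12·12 + 31·31 + 9·9 = 1186
λ ≈ 6076/1186 = 5.123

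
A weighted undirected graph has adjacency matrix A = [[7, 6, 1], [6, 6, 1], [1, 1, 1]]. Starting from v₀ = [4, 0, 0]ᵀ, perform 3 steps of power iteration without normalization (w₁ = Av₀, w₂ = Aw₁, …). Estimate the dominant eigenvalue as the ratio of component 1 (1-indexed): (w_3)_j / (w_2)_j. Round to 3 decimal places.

w1 = Av₀ = (28, 24, 4)
w2 = Aw1 = (344, 316, 56)
w3 = Aw2 = (4360, 4016, 716)
Ratio at component: 4360 / 344 = 12.674

λ ≈ 12.674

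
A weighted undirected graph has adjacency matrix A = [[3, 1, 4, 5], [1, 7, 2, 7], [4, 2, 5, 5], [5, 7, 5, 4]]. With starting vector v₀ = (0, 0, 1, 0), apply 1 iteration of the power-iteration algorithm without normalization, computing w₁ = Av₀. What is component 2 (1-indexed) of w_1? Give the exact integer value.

w1 = Av₀ = (3·0 + 1·0 + 4·1 + 5·0; 1·0 + 7·0 + 2·1 + 7·0; 4·0 + 2·0 + 5·1 + 5·0; 5·0 + 7·0 + 5·1 + 4·0) = (4, 2, 5, 5)
The requested component of w1 is 2.

2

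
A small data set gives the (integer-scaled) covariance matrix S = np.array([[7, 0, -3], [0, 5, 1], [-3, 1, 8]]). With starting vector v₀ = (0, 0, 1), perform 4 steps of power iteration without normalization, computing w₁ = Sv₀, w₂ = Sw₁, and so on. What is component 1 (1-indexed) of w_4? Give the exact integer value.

w1 = Sv₀ = (7·0 + 0·0 + (-3)·1; 0·0 + 5·0 + 1·1; (-3)·0 + 1·0 + 8·1) = (-3, 1, 8)
w2 = Sw1 = (7·(-3) + 0·1 + (-3)·8; 0·(-3) + 5·1 + 1·8; (-3)·(-3) + 1·1 + 8·8) = (-45, 13, 74)
w3 = Sw2 = (-537, 139, 740)
w4 = Sw3 = (-5979, 1435, 7670)
The requested component of w4 is -5979.

-5979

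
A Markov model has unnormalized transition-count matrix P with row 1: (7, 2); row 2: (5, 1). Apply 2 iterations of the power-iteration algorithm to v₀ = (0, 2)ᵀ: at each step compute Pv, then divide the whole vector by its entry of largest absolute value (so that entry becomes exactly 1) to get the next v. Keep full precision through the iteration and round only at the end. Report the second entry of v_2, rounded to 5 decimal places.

0.68750

Pv0 = (4.000000, 2.000000); divide by 4.000000 → v1 = (1.000000, 0.500000)
Pv1 = (8.000000, 5.500000); divide by 8.000000 → v2 = (1.000000, 0.687500)
Requested entry of v2: 22/32 = 0.68750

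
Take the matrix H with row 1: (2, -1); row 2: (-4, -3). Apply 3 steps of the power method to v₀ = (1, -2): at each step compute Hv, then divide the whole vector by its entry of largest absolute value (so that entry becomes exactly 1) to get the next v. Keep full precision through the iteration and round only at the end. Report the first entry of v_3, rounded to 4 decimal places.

Hv0 = (4.00000, 2.00000); divide by 4.00000 → v1 = (1.00000, 0.50000)
Hv1 = (1.50000, -5.50000); divide by -5.50000 → v2 = (-0.27273, 1.00000)
Hv2 = (-1.54545, -1.90909); divide by -1.90909 → v3 = (0.80952, 1.00000)
Requested entry of v3: 34/42 = 0.8095

0.8095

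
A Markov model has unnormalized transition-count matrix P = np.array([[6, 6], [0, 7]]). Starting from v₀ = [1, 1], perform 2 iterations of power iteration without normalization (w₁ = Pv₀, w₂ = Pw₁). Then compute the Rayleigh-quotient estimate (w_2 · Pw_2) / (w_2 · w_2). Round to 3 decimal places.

8.333

w1 = Pv₀ = (12, 7)
w2 = Pw1 = (114, 49)
Pw2 = (978, 343)
w2·Pw2 = 114·978 + 49·343 = 128299; w2·w2 = 114·114 + 49·49 = 15397
λ ≈ 128299/15397 = 8.333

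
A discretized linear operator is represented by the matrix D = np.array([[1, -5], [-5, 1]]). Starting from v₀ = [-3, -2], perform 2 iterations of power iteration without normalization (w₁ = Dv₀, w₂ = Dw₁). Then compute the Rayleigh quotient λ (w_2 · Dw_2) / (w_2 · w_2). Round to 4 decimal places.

-2.3160

w1 = Dv₀ = (7, 13)
w2 = Dw1 = (-58, -22)
Dw2 = (52, 268)
w2·Dw2 = (-58)·52 + (-22)·268 = -8912; w2·w2 = (-58)·(-58) + (-22)·(-22) = 3848
λ ≈ -8912/3848 = -2.3160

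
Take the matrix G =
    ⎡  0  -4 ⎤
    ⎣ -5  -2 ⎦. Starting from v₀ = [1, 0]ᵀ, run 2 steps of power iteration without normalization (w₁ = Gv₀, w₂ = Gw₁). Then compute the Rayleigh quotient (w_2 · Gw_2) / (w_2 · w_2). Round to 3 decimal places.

λ ≈ -4.000

w1 = Gv₀ = (0·1 + (-4)·0; (-5)·1 + (-2)·0) = (0, -5)
w2 = Gw1 = (0·0 + (-4)·(-5); (-5)·0 + (-2)·(-5)) = (20, 10)
Gw2 = (-40, -120)
w2·Gw2 = 20·(-40) + 10·(-120) = -2000; w2·w2 = 20·20 + 10·10 = 500
λ ≈ -2000/500 = -4.000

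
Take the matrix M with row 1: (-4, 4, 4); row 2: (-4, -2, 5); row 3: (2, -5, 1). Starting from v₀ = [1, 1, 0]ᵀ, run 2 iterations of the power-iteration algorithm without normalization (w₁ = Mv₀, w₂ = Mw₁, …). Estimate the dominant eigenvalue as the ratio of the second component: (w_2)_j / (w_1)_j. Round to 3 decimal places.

w1 = Mv₀ = ((-4)·1 + 4·1 + 4·0; (-4)·1 + (-2)·1 + 5·0; 2·1 + (-5)·1 + 1·0) = (0, -6, -3)
w2 = Mw1 = ((-4)·0 + 4·(-6) + 4·(-3); (-4)·0 + (-2)·(-6) + 5·(-3); 2·0 + (-5)·(-6) + 1·(-3)) = (-36, -3, 27)
Ratio at component: -3 / -6 = 0.500

0.500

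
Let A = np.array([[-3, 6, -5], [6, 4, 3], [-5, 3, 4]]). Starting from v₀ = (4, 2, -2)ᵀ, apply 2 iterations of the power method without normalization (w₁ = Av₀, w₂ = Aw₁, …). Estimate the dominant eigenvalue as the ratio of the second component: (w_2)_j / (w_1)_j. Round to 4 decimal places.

λ ≈ 3.7692

w1 = Av₀ = (10, 26, -22)
w2 = Aw1 = (236, 98, -60)
Ratio at component: 98 / 26 = 3.7692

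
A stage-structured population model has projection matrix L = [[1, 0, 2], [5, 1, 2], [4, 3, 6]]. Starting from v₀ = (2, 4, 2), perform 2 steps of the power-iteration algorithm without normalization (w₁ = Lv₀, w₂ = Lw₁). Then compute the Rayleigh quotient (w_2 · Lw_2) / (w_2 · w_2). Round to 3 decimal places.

w1 = Lv₀ = (6, 18, 32)
w2 = Lw1 = (70, 112, 270)
Lw2 = (610, 1002, 2236)
w2·Lw2 = 70·610 + 112·1002 + 270·2236 = 758644; w2·w2 = 70·70 + 112·112 + 270·270 = 90344
λ ≈ 758644/90344 = 8.397

8.397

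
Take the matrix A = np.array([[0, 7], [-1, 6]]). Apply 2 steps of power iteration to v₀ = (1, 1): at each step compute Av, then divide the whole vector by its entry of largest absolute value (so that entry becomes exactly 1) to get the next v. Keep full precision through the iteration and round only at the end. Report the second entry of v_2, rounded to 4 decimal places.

Av0 = (7.00000, 5.00000); divide by 7.00000 → v1 = (1.00000, 0.71429)
Av1 = (5.00000, 3.28571); divide by 5.00000 → v2 = (1.00000, 0.65714)
Requested entry of v2: 23/35 = 0.6571

0.6571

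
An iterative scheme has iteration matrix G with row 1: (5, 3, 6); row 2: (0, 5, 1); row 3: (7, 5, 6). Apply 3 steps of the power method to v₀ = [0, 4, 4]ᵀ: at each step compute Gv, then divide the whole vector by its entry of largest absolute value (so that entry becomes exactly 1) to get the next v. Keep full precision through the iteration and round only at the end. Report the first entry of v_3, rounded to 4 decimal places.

0.8351

Gv0 = (36.00000, 24.00000, 44.00000); divide by 44.00000 → v1 = (0.81818, 0.54545, 1.00000)
Gv1 = (11.72727, 3.72727, 14.45455); divide by 14.45455 → v2 = (0.81132, 0.25786, 1.00000)
Gv2 = (10.83019, 2.28931, 12.96855); divide by 12.96855 → v3 = (0.83511, 0.17653, 1.00000)
Requested entry of v3: 6888/8248 = 0.8351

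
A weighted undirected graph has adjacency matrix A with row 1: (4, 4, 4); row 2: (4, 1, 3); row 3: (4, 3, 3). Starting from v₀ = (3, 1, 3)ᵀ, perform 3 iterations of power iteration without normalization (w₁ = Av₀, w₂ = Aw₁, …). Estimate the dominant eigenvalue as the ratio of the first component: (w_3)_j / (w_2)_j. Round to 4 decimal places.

10.1622

w1 = Av₀ = (28, 22, 24)
w2 = Aw1 = (296, 206, 250)
w3 = Aw2 = (3008, 2140, 2552)
Ratio at component: 3008 / 296 = 10.1622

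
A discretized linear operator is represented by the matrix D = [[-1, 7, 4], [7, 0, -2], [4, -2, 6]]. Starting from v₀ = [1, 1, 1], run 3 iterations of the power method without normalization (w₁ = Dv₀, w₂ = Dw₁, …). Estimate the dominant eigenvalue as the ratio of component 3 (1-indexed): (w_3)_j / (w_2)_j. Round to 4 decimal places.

w1 = Dv₀ = (10, 5, 8)
w2 = Dw1 = (57, 54, 78)
w3 = Dw2 = (633, 243, 588)
Ratio at component: 588 / 78 = 7.5385

λ ≈ 7.5385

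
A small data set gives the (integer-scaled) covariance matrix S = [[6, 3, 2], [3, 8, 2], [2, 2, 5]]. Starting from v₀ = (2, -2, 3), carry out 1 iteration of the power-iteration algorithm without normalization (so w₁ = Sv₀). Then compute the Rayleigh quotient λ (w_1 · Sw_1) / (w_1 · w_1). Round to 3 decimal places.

5.997

w1 = Sv₀ = (6·2 + 3·(-2) + 2·3; 3·2 + 8·(-2) + 2·3; 2·2 + 2·(-2) + 5·3) = (12, -4, 15)
Sw1 = (90, 34, 91)
w1·Sw1 = 12·90 + (-4)·34 + 15·91 = 2309; w1·w1 = 12·12 + (-4)·(-4) + 15·15 = 385
λ ≈ 2309/385 = 5.997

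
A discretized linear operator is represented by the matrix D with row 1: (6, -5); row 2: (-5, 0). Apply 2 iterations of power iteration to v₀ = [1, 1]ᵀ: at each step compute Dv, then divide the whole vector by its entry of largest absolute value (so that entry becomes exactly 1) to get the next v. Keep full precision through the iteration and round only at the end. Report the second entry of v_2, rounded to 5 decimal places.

-0.16129

Dv0 = (1.000000, -5.000000); divide by -5.000000 → v1 = (-0.200000, 1.000000)
Dv1 = (-6.200000, 1.000000); divide by -6.200000 → v2 = (1.000000, -0.161290)
Requested entry of v2: -5/31 = -0.16129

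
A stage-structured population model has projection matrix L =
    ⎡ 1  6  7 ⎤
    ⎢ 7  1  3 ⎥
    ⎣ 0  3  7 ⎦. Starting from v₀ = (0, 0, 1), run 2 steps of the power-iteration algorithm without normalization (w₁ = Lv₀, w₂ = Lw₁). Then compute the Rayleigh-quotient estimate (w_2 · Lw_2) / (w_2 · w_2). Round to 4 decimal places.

11.2942

w1 = Lv₀ = (7, 3, 7)
w2 = Lw1 = (74, 73, 58)
Lw2 = (918, 765, 625)
w2·Lw2 = 74·918 + 73·765 + 58·625 = 160027; w2·w2 = 74·74 + 73·73 + 58·58 = 14169
λ ≈ 160027/14169 = 11.2942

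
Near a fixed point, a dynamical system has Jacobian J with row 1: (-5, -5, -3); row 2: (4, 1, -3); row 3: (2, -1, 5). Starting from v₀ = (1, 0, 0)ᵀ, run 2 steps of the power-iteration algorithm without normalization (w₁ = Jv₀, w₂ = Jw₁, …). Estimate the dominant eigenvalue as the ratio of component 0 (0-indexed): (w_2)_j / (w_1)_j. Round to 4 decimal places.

w1 = Jv₀ = (-5, 4, 2)
w2 = Jw1 = (-1, -22, -4)
Ratio at component: -1 / -5 = 0.2000

λ ≈ 0.2000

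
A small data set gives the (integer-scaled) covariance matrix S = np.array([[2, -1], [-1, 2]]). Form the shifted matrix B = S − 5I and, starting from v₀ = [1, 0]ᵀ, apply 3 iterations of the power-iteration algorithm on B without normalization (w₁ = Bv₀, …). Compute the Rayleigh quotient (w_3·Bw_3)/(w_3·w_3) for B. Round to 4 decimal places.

μ ≈ -3.9692

B = S − 5I has rows (-3, -1); (-1, -3)
w1 = Bv₀ = (-3, -1)
w2 = Bw1 = (10, 6)
w3 = Bw2 = (-36, -28)
Bw3 = (136, 120)
w3·Bw3 = -8256; w3·w3 = 2080; μ ≈ -8256/2080 = -3.9692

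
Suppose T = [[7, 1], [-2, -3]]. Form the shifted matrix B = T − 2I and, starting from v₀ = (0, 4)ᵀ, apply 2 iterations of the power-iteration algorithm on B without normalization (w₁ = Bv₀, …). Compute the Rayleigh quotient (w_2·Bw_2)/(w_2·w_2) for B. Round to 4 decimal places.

μ ≈ -5.0000

B = T − 2I has rows (5, 1); (-2, -5)
w1 = Bv₀ = (4, -20)
w2 = Bw1 = (0, 92)
Bw2 = (92, -460)
w2·Bw2 = -42320; w2·w2 = 8464; μ ≈ -42320/8464 = -5.0000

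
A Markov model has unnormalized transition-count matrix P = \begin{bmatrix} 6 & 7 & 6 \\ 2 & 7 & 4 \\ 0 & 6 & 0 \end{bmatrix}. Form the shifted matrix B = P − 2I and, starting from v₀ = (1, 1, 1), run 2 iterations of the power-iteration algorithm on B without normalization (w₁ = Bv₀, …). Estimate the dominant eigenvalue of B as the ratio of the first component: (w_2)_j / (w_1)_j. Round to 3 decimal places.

9.941

B = P − 2I has rows (4, 7, 6); (2, 5, 4); (0, 6, -2)
w1 = Bv₀ = (17, 11, 4)
w2 = Bw1 = (169, 105, 58)
Ratio: 169/17 = 9.941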